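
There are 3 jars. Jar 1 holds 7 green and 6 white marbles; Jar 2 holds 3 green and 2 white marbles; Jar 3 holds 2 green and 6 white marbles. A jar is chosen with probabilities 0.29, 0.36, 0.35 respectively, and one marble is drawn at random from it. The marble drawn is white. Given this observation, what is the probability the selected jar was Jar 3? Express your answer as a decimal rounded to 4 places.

Posterior probability ≈ 0.4858

Tabulate prior·likelihood by source: [1] prior 0.29, lik 0.4615, product 0.1338; [2] prior 0.36, lik 0.4, product 0.1440; [3] prior 0.35, lik 0.75, product 0.2625.
Normalizing constant = 0.54035; the posterior for Jar 3 is its product over the sum, 0.2625/0.54035 = 0.4858.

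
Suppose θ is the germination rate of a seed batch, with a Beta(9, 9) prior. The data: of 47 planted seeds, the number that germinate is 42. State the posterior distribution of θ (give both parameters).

Posterior: Beta(51, 14)

The binomial likelihood is conjugate to the Beta prior: with 42 successes and 5 failures, the posterior is Beta(9+42, 9+5) = Beta(51, 14).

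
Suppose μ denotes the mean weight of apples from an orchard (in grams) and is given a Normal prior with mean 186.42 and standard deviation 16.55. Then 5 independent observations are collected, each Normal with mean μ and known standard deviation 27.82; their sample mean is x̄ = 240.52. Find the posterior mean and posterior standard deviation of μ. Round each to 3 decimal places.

Posterior mean ≈ 220.986; posterior SD ≈ 9.945

Prior precision 1/τ₀² = 1/16.55² = 0.00365093; data precision n/σ² = 5/27.82² = 0.00646035.
Posterior precision = 0.00365093 + 0.00646035 = 0.0101113, giving posterior SD = 1/√0.0101113 = 9.945.
Posterior mean = (0.00365093·186.42 + 0.00646035·240.52) / 0.0101113 = 220.986.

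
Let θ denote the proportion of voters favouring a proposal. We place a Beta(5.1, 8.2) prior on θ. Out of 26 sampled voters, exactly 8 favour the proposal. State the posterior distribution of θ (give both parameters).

Posterior: Beta(13.1, 26.2)

The binomial likelihood is conjugate to the Beta prior: with 8 successes and 18 failures, the posterior is Beta(5.1+8, 8.2+18) = Beta(13.1, 26.2).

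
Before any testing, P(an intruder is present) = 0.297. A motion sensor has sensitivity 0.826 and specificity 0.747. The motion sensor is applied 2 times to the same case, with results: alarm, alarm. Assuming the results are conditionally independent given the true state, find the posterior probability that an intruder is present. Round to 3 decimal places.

Posterior P(H) ≈ 0.818

With H the event that an intruder is present, the joint likelihood of the observed sequence is P(data|H) = 0.826·0.826 = 0.68228 and P(data|¬H) = 0.253·0.253 = 0.064009.
Bayes: P(H|data) = 0.297·0.68228 / (0.297·0.68228 + 0.703·0.064009) = 0.20264/0.24763 = 0.8183.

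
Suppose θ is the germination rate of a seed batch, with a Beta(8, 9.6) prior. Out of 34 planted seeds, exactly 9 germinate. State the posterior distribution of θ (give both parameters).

Posterior: Beta(17, 34.6)

Observing 9 successes and 25 failures updates Beta(8, 9.6) by adding the success and failure counts to the two shape parameters: α = 8+9 = 17, β = 9.6+25 = 34.6.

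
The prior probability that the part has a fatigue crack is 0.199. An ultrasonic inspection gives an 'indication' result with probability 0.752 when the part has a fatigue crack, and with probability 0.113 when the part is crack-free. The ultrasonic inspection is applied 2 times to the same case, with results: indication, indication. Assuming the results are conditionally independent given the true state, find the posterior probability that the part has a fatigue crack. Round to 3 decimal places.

Posterior P(H) ≈ 0.917

Let H be the event that the part has a fatigue crack; start with P(H) = 0.199. P('indication'|H) = 0.752, P('indication'|¬H) = 0.113.
Update on result 1 ('indication'): P(H) ← 0.752·0.1990 / (0.752·0.1990 + 0.113·0.8010) = 0.14965/0.24016 = 0.6231.
Update on result 2 ('indication'): P(H) ← 0.752·0.6231 / (0.752·0.6231 + 0.113·0.3769) = 0.46858/0.51117 = 0.9167.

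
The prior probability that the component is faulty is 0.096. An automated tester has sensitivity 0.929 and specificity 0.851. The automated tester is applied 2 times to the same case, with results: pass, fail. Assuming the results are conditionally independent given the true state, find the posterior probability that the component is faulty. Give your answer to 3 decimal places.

With H the event that the component is faulty, the joint likelihood of the observed sequence is P(data|H) = 0.071·0.929 = 0.065959 and P(data|¬H) = 0.851·0.149 = 0.12680.
Bayes: P(H|data) = 0.096·0.065959 / (0.096·0.065959 + 0.904·0.12680) = 0.0063321/0.12096 = 0.0523.

Posterior P(H) ≈ 0.052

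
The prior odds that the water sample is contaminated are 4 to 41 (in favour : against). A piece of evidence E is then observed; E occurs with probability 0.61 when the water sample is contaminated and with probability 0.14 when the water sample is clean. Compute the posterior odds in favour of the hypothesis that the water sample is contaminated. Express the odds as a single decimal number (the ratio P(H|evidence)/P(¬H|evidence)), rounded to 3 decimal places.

Posterior odds ≈ 0.425

Prior odds = 4/41 = 0.097561. In log-odds, ln(0.097561) = -2.3273.
Add log likelihood ratio: ln(4.3571) = 1.4718.
Posterior log-odds = -0.85546, so posterior odds = exp(-0.85546) = 0.42509.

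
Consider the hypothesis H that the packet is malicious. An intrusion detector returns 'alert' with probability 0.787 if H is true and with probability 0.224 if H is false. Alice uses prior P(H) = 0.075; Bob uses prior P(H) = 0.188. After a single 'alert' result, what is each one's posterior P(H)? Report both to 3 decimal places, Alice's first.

P('+'|H) = 0.787, P('+'|¬H) = 0.224.
Alice: numerator 0.787·0.075 = 0.059025; evidence = 0.059025+0.224·0.925 = 0.26623; posterior = 0.222.
Bob: numerator 0.787·0.188 = 0.14796; evidence = 0.14796+0.224·0.812 = 0.32984; posterior = 0.449.

Alice: 0.222; Bob: 0.449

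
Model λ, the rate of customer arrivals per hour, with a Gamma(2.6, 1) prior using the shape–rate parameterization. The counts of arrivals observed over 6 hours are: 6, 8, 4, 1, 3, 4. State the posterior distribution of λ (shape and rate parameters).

Posterior: Gamma(shape=28.6, rate=7)

The Poisson likelihood adds the total count to the shape and the number of exposure periods to the rate. Here ∑xᵢ = 26 and n = 6, so shape 2.6→28.6 and rate 1→7.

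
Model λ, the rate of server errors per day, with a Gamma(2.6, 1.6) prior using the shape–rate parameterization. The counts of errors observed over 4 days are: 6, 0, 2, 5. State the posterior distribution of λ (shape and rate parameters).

Posterior: Gamma(shape=15.6, rate=5.6)

The Poisson likelihood adds the total count to the shape and the number of exposure periods to the rate. Here ∑xᵢ = 13 and n = 4, so shape 2.6→15.6 and rate 1.6→5.6.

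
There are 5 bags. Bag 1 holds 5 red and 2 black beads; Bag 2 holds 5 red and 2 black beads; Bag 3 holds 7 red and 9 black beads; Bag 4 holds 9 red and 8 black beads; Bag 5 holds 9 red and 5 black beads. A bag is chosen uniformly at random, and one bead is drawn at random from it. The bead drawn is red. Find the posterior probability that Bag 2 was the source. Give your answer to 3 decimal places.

P(red|Bag 1) = 0.7143; P(red|Bag 2) = 0.7143; P(red|Bag 3) = 0.4375; P(red|Bag 4) = 0.5294; P(red|Bag 5) = 0.6429.
Prior × likelihood for each source: 0.2·0.7143=0.1429, 0.2·0.7143=0.1429, 0.2·0.4375=0.08750, 0.2·0.5294=0.1059, 0.2·0.6429=0.1286. Summing gives P(red) = 0.60767.
P(Bag 2 | red) = 0.1429 / 0.60767 = 0.235.

Posterior probability ≈ 0.235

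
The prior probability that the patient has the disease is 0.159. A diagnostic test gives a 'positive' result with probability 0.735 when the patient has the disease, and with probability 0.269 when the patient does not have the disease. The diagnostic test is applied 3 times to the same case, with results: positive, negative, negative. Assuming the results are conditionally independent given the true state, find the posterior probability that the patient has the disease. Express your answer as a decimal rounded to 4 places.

Posterior P(H) ≈ 0.0636

Let H be the event that the patient has the disease; start with P(H) = 0.159. P('positive'|H) = 0.735, P('positive'|¬H) = 0.269.
Update on result 1 ('positive'): P(H) ← 0.735·0.1590 / (0.735·0.1590 + 0.269·0.8410) = 0.11686/0.34309 = 0.3406.
Update on result 2 ('negative'): P(H) ← 0.265·0.3406 / (0.265·0.3406 + 0.731·0.6594) = 0.090265/0.57227 = 0.1577.
Update on result 3 ('negative'): P(H) ← 0.265·0.1577 / (0.265·0.1577 + 0.731·0.8423) = 0.041799/0.65750 = 0.0636.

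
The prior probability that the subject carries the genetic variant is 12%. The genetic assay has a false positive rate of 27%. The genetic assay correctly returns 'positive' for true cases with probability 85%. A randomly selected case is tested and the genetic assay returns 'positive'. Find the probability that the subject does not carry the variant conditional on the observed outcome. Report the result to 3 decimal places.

P(¬H | E) ≈ 0.700

Write H for 'the subject carries the genetic variant'. Prior odds H:¬H = 0.12/0.88 = 0.13636. For the 'positive' outcome, the likelihood ratio is 0.85/0.27 = 3.1481.
Posterior odds = 0.13636 × 3.1481 = 0.42929, so P(H|E) = 0.42929/(1+0.42929) = 0.300. Then P(¬H|E) = 1 − 0.300 = 0.700.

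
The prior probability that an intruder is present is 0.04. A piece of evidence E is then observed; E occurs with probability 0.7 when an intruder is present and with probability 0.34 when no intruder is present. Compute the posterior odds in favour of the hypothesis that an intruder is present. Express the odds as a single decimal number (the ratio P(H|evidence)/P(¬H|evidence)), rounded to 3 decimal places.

Prior odds = 0.04/(1−0.04) = 0.041667.
Likelihood ratio for E = 0.7/0.34 = 2.0588.
Posterior odds = prior odds × LR = 0.085784.

Posterior odds ≈ 0.086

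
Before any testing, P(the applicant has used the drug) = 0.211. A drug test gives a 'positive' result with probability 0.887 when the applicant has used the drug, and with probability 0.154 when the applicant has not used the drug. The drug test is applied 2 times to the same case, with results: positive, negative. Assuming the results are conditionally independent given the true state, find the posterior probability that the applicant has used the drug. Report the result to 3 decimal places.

With H the event that the applicant has used the drug, the joint likelihood of the observed sequence is P(data|H) = 0.887·0.113 = 0.10023 and P(data|¬H) = 0.154·0.846 = 0.13028.
Bayes: P(H|data) = 0.211·0.10023 / (0.211·0.10023 + 0.789·0.13028) = 0.021149/0.12394 = 0.1706.

Posterior P(H) ≈ 0.171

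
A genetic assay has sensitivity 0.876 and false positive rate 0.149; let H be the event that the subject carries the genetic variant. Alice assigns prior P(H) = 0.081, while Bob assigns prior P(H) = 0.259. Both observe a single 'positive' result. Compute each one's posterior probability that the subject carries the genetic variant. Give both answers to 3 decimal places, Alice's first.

Alice: 0.341; Bob: 0.673

P('+'|H) = 0.876, P('+'|¬H) = 0.149.
Alice: numerator 0.876·0.081 = 0.070956; evidence = 0.070956+0.149·0.919 = 0.20789; posterior = 0.341.
Bob: numerator 0.876·0.259 = 0.22688; evidence = 0.22688+0.149·0.741 = 0.33729; posterior = 0.673.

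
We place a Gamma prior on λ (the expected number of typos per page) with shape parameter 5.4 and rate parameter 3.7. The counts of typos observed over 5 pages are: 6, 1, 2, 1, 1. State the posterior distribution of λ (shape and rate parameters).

Posterior: Gamma(shape=16.4, rate=8.7)

Total count ∑xᵢ = 11 over n = 5 pages.
Gamma is conjugate to the Poisson likelihood: posterior is Gamma(shape = 5.4+11 = 16.4, rate = 3.7+5 = 8.7).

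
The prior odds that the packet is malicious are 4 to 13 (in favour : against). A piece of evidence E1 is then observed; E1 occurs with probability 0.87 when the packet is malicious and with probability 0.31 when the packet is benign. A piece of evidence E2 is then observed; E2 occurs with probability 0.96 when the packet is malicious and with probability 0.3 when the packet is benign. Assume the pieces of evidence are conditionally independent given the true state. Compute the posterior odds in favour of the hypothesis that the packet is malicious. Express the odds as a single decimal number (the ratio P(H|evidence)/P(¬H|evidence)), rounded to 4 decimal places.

Posterior odds ≈ 2.7633

Prior odds = 4/13 = 0.30769. In log-odds, ln(0.30769) = -1.1787.
Add log likelihood ratios: ln(2.8065) + ln(3.2000) = 2.1951.
Posterior log-odds = 1.0164, so posterior odds = exp(1.0164) = 2.7633.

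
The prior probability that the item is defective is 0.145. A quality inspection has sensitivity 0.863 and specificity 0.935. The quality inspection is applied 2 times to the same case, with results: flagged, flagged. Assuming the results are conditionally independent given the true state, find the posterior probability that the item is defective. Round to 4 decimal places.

Let H be the event that the item is defective; start with P(H) = 0.145. P('flagged'|H) = 0.863, P('flagged'|¬H) = 0.065.
Update on result 1 ('flagged'): P(H) ← 0.863·0.1450 / (0.863·0.1450 + 0.065·0.8550) = 0.12513/0.18071 = 0.6925.
Update on result 2 ('flagged'): P(H) ← 0.863·0.6925 / (0.863·0.6925 + 0.065·0.3075) = 0.59760/0.61759 = 0.9676.

Posterior P(H) ≈ 0.9676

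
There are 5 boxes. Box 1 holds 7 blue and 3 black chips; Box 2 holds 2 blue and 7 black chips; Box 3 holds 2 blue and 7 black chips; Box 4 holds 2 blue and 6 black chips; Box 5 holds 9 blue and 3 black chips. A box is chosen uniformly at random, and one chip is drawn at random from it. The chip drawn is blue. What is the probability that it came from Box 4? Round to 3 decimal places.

Posterior probability ≈ 0.117

P(blue|Box 1) = 0.7; P(blue|Box 2) = 0.2222; P(blue|Box 3) = 0.2222; P(blue|Box 4) = 0.25; P(blue|Box 5) = 0.75.
Prior × likelihood for each source: 0.2·0.7=0.1400, 0.2·0.2222=0.04444, 0.2·0.2222=0.04444, 0.2·0.25=0.05000, 0.2·0.75=0.1500. Summing gives P(blue) = 0.42889.
P(Box 4 | blue) = 0.05000 / 0.42889 = 0.117.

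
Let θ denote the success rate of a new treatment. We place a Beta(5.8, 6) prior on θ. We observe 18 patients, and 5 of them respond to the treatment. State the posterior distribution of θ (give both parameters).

Posterior: Beta(10.8, 19)

The binomial likelihood is conjugate to the Beta prior: with 5 successes and 13 failures, the posterior is Beta(5.8+5, 6+13) = Beta(10.8, 19).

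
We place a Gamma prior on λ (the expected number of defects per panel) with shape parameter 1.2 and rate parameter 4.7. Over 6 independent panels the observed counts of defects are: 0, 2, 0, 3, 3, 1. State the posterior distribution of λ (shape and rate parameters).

Posterior: Gamma(shape=10.2, rate=10.7)

Total count ∑xᵢ = 9 over n = 6 panels.
Gamma is conjugate to the Poisson likelihood: posterior is Gamma(shape = 1.2+9 = 10.2, rate = 4.7+6 = 10.7).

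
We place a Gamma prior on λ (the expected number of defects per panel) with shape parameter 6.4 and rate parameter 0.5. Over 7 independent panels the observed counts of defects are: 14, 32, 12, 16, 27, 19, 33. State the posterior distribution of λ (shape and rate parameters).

Posterior: Gamma(shape=159.4, rate=7.5)

Total count ∑xᵢ = 153 over n = 7 panels.
Gamma is conjugate to the Poisson likelihood: posterior is Gamma(shape = 6.4+153 = 159.4, rate = 0.5+7 = 7.5).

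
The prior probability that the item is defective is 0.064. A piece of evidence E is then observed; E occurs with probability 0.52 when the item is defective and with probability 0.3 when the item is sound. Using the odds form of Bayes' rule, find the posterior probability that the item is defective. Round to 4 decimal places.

Posterior probability ≈ 0.1060

Prior odds = 0.064/(1−0.064) = 0.068376.
Likelihood ratio for E = 0.52/0.3 = 1.7333.
Posterior odds = prior odds × LR = 0.11852.
Posterior probability = odds/(1+odds) = 0.11852/1.1185 = 0.1060.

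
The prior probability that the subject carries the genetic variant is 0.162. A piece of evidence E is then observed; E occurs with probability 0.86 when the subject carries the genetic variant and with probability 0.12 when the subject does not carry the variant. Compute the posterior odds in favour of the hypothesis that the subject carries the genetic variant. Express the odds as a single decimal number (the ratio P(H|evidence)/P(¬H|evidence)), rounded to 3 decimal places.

Prior odds = 0.162/(1−0.162) = 0.19332.
Likelihood ratio for E = 0.86/0.12 = 7.1667.
Posterior odds = prior odds × LR = 1.3854.

Posterior odds ≈ 1.385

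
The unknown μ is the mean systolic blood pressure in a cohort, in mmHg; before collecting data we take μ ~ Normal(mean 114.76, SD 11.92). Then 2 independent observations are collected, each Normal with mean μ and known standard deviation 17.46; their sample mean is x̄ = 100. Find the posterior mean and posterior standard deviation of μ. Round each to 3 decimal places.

Prior precision 1/τ₀² = 1/11.92² = 0.00703797; data precision n/σ² = 2/17.46² = 0.00656057.
Posterior precision = 0.00703797 + 0.00656057 = 0.0135985, giving posterior SD = 1/√0.0135985 = 8.575.
Posterior mean = (0.00703797·114.76 + 0.00656057·100) / 0.0135985 = 107.639.

Posterior mean ≈ 107.639; posterior SD ≈ 8.575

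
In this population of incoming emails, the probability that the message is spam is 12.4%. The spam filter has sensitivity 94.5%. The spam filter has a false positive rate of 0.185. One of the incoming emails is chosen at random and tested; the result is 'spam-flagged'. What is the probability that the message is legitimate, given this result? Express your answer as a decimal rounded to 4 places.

P(¬H | E) ≈ 0.5804

Write H for 'the message is spam'. Prior odds H:¬H = 0.124/0.876 = 0.14155. For the 'spam-flagged' outcome, the likelihood ratio is 0.945/0.185 = 5.1081.
Posterior odds = 0.14155 × 5.1081 = 0.72307, so P(H|E) = 0.72307/(1+0.72307) = 0.4196. Then P(¬H|E) = 1 − 0.4196 = 0.5804.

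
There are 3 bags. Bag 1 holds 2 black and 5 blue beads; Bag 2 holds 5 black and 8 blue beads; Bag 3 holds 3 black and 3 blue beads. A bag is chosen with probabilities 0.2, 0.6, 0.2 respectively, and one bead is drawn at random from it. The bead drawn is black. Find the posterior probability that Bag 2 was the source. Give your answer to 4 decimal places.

Posterior probability ≈ 0.5949

P(black|Bag 1) = 0.2857; P(black|Bag 2) = 0.3846; P(black|Bag 3) = 0.5.
Prior × likelihood for each source: 0.2·0.2857=0.05714, 0.6·0.3846=0.2308, 0.2·0.5=0.1000. Summing gives P(black) = 0.38791.
P(Bag 2 | black) = 0.2308 / 0.38791 = 0.5949.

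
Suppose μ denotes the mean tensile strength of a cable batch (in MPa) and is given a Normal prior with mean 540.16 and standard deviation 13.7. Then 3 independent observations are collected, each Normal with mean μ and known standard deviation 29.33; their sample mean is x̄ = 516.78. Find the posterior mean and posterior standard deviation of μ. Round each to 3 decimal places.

With known σ, the Normal prior is conjugate. Weight on the data is w = (n/σ²)/(n/σ² + 1/τ₀²) = 0.00348736/(0.00348736+0.00532793) = 0.39560.
Posterior mean = w·x̄ + (1−w)·μ₀ = 0.39560·516.78 + 0.60440·540.16 = 530.911. Posterior variance = 1/(0.00348736+0.00532793) = 113.439, so SD = 10.651.

Posterior mean ≈ 530.911; posterior SD ≈ 10.651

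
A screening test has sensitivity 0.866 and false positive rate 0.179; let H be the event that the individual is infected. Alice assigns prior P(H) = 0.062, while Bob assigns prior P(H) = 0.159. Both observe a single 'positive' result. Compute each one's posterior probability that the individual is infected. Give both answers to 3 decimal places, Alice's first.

The likelihood ratio for a 'positive' result is 0.866/0.179 = 4.8380.
Alice: prior odds 0.062/0.938 = 0.066098; posterior odds 0.31978; posterior probability 0.242.
Bob: prior odds 0.159/0.841 = 0.18906; posterior odds 0.91467; posterior probability 0.478.

Alice: 0.242; Bob: 0.478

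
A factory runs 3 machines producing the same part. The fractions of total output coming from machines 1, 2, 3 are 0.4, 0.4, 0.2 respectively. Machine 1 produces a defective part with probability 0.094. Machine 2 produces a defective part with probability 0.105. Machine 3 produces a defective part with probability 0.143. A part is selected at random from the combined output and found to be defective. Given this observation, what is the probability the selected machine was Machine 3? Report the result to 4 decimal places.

Posterior probability ≈ 0.2643

P(defective|M1) = 0.094; P(defective|M2) = 0.105; P(defective|M3) = 0.143.
Prior × likelihood for each source: 0.4·0.094=0.03760, 0.4·0.105=0.04200, 0.2·0.143=0.02860. Summing gives P(defective) = 0.10820.
P(Machine 3 | defective) = 0.02860 / 0.10820 = 0.2643.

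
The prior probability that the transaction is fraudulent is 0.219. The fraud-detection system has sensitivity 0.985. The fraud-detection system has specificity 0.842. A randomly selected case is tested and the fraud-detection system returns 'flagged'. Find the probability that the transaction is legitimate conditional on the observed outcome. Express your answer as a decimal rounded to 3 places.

P(¬H | E) ≈ 0.364

Let H be the event that the transaction is fraudulent. P(H) = 0.219, so P(¬H) = 0.781. With E the 'flagged' result, P(E|H) = 0.985 and P(E|¬H) = 0.158.
P(E) = 0.985·0.219 + 0.158·0.781 = 0.21571 + 0.12340 = 0.33911.
By Bayes' theorem, P(H|E) = 0.21571 / 0.33911 = 0.636. Hence P(¬H|E) = 1 − 0.636 = 0.364.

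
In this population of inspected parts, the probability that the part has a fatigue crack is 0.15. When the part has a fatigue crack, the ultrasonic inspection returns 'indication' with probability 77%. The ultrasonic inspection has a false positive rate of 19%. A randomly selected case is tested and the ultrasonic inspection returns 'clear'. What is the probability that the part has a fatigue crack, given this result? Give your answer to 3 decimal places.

Write H for 'the part has a fatigue crack'. Prior odds H:¬H = 0.15/0.85 = 0.17647. For the 'clear' outcome, the likelihood ratio is 0.23/0.81 = 0.28395.
Posterior odds = 0.17647 × 0.28395 = 0.050109, so P(H|E) = 0.050109/(1+0.050109) = 0.048.

P(H | E) ≈ 0.048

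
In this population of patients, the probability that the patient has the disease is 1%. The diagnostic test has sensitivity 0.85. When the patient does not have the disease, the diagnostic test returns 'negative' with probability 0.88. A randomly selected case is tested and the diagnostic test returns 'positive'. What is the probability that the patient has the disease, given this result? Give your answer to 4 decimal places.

Write H for 'the patient has the disease'. Prior odds H:¬H = 0.01/0.99 = 0.010101. For the 'positive' outcome, the likelihood ratio is 0.85/0.12 = 7.0833.
Posterior odds = 0.010101 × 7.0833 = 0.071549, so P(H|E) = 0.071549/(1+0.071549) = 0.0668.

P(H | E) ≈ 0.0668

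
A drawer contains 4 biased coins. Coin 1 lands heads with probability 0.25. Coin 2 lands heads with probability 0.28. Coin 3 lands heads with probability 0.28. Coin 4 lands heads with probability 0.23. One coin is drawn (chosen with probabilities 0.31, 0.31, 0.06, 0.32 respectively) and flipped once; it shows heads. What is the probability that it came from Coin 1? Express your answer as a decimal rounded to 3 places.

Tabulate prior·likelihood by source: [1] prior 0.31, lik 0.25, product 0.07750; [2] prior 0.31, lik 0.28, product 0.08680; [3] prior 0.06, lik 0.28, product 0.01680; [4] prior 0.32, lik 0.23, product 0.07360.
Normalizing constant = 0.25470; the posterior for Coin 1 is its product over the sum, 0.07750/0.25470 = 0.304.

Posterior probability ≈ 0.304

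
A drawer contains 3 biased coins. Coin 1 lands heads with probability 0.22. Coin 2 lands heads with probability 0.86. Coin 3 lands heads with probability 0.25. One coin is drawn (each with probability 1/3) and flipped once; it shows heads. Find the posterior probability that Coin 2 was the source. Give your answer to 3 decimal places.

P(heads|C1) = 0.22; P(heads|C2) = 0.86; P(heads|C3) = 0.25.
Prior × likelihood for each source: 0.333333·0.22=0.07333, 0.333333·0.86=0.2867, 0.333333·0.25=0.08333. Summing gives P(heads) = 0.44333.
P(Coin 2 | heads) = 0.2867 / 0.44333 = 0.647.

Posterior probability ≈ 0.647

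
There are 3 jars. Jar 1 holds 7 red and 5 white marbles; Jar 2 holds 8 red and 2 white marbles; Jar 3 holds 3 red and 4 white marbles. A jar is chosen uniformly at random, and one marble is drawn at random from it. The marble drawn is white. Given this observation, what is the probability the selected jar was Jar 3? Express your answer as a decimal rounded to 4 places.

P(white|Jar 1) = 0.4167; P(white|Jar 2) = 0.2; P(white|Jar 3) = 0.5714.
Prior × likelihood for each source: 0.333333·0.4167=0.1389, 0.333333·0.2=0.06667, 0.333333·0.5714=0.1905. Summing gives P(white) = 0.39603.
P(Jar 3 | white) = 0.1905 / 0.39603 = 0.4810.

Posterior probability ≈ 0.4810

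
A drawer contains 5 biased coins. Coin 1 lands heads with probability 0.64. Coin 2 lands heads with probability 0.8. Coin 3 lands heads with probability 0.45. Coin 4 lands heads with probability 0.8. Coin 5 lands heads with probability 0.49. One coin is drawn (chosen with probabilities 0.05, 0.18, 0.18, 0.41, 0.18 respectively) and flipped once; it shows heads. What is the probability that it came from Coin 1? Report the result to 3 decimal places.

Posterior probability ≈ 0.048

P(heads|C1) = 0.64; P(heads|C2) = 0.8; P(heads|C3) = 0.45; P(heads|C4) = 0.8; P(heads|C5) = 0.49.
Prior × likelihood for each source: 0.05·0.64=0.03200, 0.18·0.8=0.1440, 0.18·0.45=0.08100, 0.41·0.8=0.3280, 0.18·0.49=0.08820. Summing gives P(heads) = 0.67320.
P(Coin 1 | heads) = 0.03200 / 0.67320 = 0.048.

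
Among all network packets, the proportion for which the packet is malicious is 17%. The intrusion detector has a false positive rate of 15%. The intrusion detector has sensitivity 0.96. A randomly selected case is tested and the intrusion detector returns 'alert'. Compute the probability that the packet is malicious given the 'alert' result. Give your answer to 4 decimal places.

Write H for 'the packet is malicious'. Prior odds H:¬H = 0.17/0.83 = 0.20482. For the 'alert' outcome, the likelihood ratio is 0.96/0.15 = 6.4000.
Posterior odds = 0.20482 × 6.4000 = 1.3108, so P(H|E) = 1.3108/(1+1.3108) = 0.5673.

P(H | E) ≈ 0.5673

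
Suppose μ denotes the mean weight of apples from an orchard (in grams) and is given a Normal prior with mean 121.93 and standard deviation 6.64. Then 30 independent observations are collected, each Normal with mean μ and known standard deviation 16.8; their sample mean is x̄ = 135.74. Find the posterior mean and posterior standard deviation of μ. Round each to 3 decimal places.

With known σ, the Normal prior is conjugate. Weight on the data is w = (n/σ²)/(n/σ² + 1/τ₀²) = 0.106293/(0.106293+0.0226811) = 0.82414.
Posterior mean = w·x̄ + (1−w)·μ₀ = 0.82414·135.74 + 0.17586·121.93 = 133.311. Posterior variance = 1/(0.106293+0.0226811) = 7.75352, so SD = 2.785.

Posterior mean ≈ 133.311; posterior SD ≈ 2.785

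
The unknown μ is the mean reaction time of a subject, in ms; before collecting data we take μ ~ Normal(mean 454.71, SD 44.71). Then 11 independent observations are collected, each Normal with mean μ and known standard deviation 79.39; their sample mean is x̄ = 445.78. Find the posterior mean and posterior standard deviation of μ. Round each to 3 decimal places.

With known σ, the Normal prior is conjugate. Weight on the data is w = (n/σ²)/(n/σ² + 1/τ₀²) = 0.00174526/(0.00174526+0.00050025) = 0.77722.
Posterior mean = w·x̄ + (1−w)·μ₀ = 0.77722·445.78 + 0.22278·454.71 = 447.769. Posterior variance = 1/(0.00174526+0.00050025) = 445.332, so SD = 21.103.

Posterior mean ≈ 447.769; posterior SD ≈ 21.103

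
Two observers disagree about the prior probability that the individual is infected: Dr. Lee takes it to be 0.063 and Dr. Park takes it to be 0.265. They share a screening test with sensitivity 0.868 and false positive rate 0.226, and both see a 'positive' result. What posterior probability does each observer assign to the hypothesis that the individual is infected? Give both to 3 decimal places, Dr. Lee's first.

The likelihood ratio for a 'positive' result is 0.868/0.226 = 3.8407.
Dr. Lee: prior odds 0.063/0.937 = 0.067236; posterior odds 0.25823; posterior probability 0.205.
Dr. Park: prior odds 0.265/0.735 = 0.36054; posterior odds 1.3847; posterior probability 0.581.

Dr. Lee: 0.205; Dr. Park: 0.581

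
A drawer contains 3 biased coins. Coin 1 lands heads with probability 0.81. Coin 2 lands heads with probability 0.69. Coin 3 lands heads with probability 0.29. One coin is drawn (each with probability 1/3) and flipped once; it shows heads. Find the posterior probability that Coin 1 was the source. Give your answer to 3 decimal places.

Tabulate prior·likelihood by source: [1] prior 0.333333, lik 0.81, product 0.2700; [2] prior 0.333333, lik 0.69, product 0.2300; [3] prior 0.333333, lik 0.29, product 0.09667.
Normalizing constant = 0.59667; the posterior for Coin 1 is its product over the sum, 0.2700/0.59667 = 0.453.

Posterior probability ≈ 0.453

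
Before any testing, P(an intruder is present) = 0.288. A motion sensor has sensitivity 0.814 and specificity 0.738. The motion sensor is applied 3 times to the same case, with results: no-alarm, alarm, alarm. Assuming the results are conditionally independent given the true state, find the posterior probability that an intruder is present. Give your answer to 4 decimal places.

Posterior P(H) ≈ 0.4960

With H the event that an intruder is present, the joint likelihood of the observed sequence is P(data|H) = 0.186·0.814·0.814 = 0.12324 and P(data|¬H) = 0.738·0.262·0.262 = 0.050659.
Bayes: P(H|data) = 0.288·0.12324 / (0.288·0.12324 + 0.712·0.050659) = 0.035494/0.071563 = 0.4960.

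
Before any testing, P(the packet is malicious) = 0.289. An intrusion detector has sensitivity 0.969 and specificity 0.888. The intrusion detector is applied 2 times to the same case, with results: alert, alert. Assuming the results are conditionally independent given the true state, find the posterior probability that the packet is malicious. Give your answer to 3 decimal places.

Let H be the event that the packet is malicious; start with P(H) = 0.289. P('alert'|H) = 0.969, P('alert'|¬H) = 0.112.
Update on result 1 ('alert'): P(H) ← 0.969·0.2890 / (0.969·0.2890 + 0.112·0.7110) = 0.28004/0.35967 = 0.7786.
Update on result 2 ('alert'): P(H) ← 0.969·0.7786 / (0.969·0.7786 + 0.112·0.2214) = 0.75446/0.77926 = 0.9682.

Posterior P(H) ≈ 0.968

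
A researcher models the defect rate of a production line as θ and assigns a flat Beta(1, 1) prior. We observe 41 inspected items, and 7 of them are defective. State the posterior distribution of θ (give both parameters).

The binomial likelihood is conjugate to the Beta prior: with 7 successes and 34 failures, the posterior is Beta(1+7, 1+34) = Beta(8, 35).

Posterior: Beta(8, 35)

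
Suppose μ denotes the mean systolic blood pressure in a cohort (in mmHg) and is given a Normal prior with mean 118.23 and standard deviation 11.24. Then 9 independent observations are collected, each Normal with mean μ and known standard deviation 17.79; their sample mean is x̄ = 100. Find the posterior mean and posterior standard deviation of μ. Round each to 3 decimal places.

Posterior mean ≈ 103.969; posterior SD ≈ 5.245

With known σ, the Normal prior is conjugate. Weight on the data is w = (n/σ²)/(n/σ² + 1/τ₀²) = 0.0284374/(0.0284374+0.00791530) = 0.78226.
Posterior mean = w·x̄ + (1−w)·μ₀ = 0.78226·100 + 0.21774·118.23 = 103.969. Posterior variance = 1/(0.0284374+0.00791530) = 27.5082, so SD = 5.245.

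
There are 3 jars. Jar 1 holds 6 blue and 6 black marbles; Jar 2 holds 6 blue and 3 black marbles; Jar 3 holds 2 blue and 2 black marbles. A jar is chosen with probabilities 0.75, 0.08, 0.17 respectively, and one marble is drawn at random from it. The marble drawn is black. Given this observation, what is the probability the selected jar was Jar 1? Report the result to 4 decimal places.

P(black|Jar 1) = 0.5; P(black|Jar 2) = 0.3333; P(black|Jar 3) = 0.5.
Prior × likelihood for each source: 0.75·0.5=0.3750, 0.08·0.3333=0.02667, 0.17·0.5=0.08500. Summing gives P(black) = 0.48667.
P(Jar 1 | black) = 0.3750 / 0.48667 = 0.7705.

Posterior probability ≈ 0.7705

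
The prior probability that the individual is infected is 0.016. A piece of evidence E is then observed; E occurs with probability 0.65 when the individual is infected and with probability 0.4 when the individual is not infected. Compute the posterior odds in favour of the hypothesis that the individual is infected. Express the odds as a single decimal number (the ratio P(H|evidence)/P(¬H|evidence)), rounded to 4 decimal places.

Prior odds = 0.016/(1−0.016) = 0.016260. In log-odds, ln(0.016260) = -4.1190.
Add log likelihood ratio: ln(1.6250) = 0.48551.
Posterior log-odds = -3.6335, so posterior odds = exp(-3.6335) = 0.026423.

Posterior odds ≈ 0.0264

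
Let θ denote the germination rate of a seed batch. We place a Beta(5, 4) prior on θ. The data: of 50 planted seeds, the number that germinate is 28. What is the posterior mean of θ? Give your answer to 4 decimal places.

Posterior mean ≈ 0.5593

The binomial likelihood is conjugate to the Beta prior: with 28 successes and 22 failures, the posterior is Beta(5+28, 4+22) = Beta(33, 26).
E[θ | data] = 33/(33+26) = 0.5593.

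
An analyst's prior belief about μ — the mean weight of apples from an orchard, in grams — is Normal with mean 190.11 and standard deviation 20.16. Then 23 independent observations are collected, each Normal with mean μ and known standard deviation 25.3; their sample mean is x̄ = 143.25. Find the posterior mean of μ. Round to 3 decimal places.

With known σ, the Normal prior is conjugate. Weight on the data is w = (n/σ²)/(n/σ² + 1/τ₀²) = 0.0359324/(0.0359324+0.00246047) = 0.93591.
Posterior mean = w·x̄ + (1−w)·μ₀ = 0.93591·143.25 + 0.064087·190.11 = 146.253.

Posterior mean ≈ 146.253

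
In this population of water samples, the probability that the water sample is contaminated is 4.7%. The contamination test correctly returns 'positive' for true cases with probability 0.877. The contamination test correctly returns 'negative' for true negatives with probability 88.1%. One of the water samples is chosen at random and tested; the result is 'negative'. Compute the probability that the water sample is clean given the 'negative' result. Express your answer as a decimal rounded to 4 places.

P(¬H | E) ≈ 0.9932

Let H be the event that the water sample is contaminated. P(H) = 0.047, so P(¬H) = 0.953. With E the 'negative' result, P(E|H) = 0.123 and P(E|¬H) = 0.881.
P(E) = 0.123·0.047 + 0.881·0.953 = 0.0057810 + 0.83959 = 0.84537.
By Bayes' theorem, P(H|E) = 0.0057810 / 0.84537 = 0.0068. Hence P(¬H|E) = 1 − 0.0068 = 0.9932.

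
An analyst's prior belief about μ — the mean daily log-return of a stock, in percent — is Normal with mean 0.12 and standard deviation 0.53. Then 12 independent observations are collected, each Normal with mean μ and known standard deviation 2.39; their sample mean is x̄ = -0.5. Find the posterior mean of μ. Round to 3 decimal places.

Posterior mean ≈ -0.110

Prior precision 1/τ₀² = 1/0.53² = 3.55999; data precision n/σ² = 12/2.39² = 2.10080.
Posterior precision = 3.55999 + 2.10080 = 5.66079.
Posterior mean = (3.55999·0.12 + 2.10080·-0.5) / 5.66079 = -0.110.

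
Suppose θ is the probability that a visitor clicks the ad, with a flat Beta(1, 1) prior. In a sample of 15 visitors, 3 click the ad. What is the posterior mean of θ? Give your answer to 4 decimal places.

Posterior mean ≈ 0.2353

The binomial likelihood is conjugate to the Beta prior: with 3 successes and 12 failures, the posterior is Beta(1+3, 1+12) = Beta(4, 13).
E[θ | data] = 4/(4+13) = 0.2353.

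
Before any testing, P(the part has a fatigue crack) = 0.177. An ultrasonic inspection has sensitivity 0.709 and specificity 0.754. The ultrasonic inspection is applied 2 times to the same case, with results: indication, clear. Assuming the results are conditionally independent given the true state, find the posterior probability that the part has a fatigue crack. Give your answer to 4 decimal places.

Posterior P(H) ≈ 0.1930

Let H be the event that the part has a fatigue crack; start with P(H) = 0.177. P('indication'|H) = 0.709, P('indication'|¬H) = 0.246.
Update on result 1 ('indication'): P(H) ← 0.709·0.1770 / (0.709·0.1770 + 0.246·0.8230) = 0.12549/0.32795 = 0.3827.
Update on result 2 ('clear'): P(H) ← 0.291·0.3827 / (0.291·0.3827 + 0.754·0.6173) = 0.11135/0.57683 = 0.1930.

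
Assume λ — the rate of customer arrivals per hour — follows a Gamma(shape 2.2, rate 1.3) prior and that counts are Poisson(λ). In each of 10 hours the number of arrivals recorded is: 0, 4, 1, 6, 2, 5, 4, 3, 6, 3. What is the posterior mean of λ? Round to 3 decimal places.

Posterior mean ≈ 3.204

Total count ∑xᵢ = 34 over n = 10 hours.
Gamma is conjugate to the Poisson likelihood: posterior is Gamma(shape = 2.2+34 = 36.2, rate = 1.3+10 = 11.3).
E[λ | data] = 36.2/11.3 = 3.204.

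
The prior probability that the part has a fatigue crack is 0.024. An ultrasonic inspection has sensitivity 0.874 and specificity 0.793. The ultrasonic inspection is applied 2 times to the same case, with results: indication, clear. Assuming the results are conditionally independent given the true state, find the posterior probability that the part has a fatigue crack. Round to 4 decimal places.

Posterior P(H) ≈ 0.0162

With H the event that the part has a fatigue crack, the joint likelihood of the observed sequence is P(data|H) = 0.874·0.126 = 0.11012 and P(data|¬H) = 0.207·0.793 = 0.16415.
Bayes: P(H|data) = 0.024·0.11012 / (0.024·0.11012 + 0.976·0.16415) = 0.0026430/0.16285 = 0.0162.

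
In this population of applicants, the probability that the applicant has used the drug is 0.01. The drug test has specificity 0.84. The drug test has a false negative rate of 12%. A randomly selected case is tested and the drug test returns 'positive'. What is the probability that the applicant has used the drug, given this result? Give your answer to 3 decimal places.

P(H | E) ≈ 0.053

Write H for 'the applicant has used the drug'. Prior odds H:¬H = 0.01/0.99 = 0.010101. For the 'positive' outcome, the likelihood ratio is 0.88/0.16 = 5.5000.
Posterior odds = 0.010101 × 5.5000 = 0.055556, so P(H|E) = 0.055556/(1+0.055556) = 0.053.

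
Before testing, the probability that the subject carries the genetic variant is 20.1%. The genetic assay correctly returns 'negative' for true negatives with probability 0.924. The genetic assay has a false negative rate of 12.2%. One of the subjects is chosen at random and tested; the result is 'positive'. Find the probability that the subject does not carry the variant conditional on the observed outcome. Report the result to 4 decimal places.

Write H for 'the subject carries the genetic variant'. Prior odds H:¬H = 0.201/0.799 = 0.25156. For the 'positive' outcome, the likelihood ratio is 0.878/0.076 = 11.553.
Posterior odds = 0.25156 × 11.553 = 2.9062, so P(H|E) = 2.9062/(1+2.9062) = 0.7440. Then P(¬H|E) = 1 − 0.7440 = 0.2560.

P(¬H | E) ≈ 0.2560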